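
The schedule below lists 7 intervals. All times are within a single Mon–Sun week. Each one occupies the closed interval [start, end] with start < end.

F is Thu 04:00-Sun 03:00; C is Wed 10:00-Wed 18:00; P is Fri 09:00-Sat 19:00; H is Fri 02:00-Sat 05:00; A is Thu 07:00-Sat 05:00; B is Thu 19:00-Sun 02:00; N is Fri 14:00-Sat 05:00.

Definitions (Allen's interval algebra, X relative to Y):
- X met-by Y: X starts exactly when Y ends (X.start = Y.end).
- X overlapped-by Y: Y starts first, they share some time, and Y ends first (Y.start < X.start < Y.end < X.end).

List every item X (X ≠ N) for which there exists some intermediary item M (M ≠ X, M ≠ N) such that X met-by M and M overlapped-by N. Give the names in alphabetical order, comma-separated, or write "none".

Target N = [Fri 14:00, Sat 05:00].
Intermediaries M with M overlapped-by N: none.
Union: none.

none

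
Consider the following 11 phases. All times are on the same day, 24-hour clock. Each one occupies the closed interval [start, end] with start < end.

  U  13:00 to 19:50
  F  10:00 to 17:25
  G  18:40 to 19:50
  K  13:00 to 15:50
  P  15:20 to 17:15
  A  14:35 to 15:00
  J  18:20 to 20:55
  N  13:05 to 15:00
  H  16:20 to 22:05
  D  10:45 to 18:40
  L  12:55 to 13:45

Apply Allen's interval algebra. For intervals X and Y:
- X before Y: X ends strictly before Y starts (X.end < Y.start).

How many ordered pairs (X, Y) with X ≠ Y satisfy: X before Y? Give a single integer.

20

Checking all 110 ordered pairs for relation 'before'; matching pairs in alphabetical order:
(A, G): A before G ✓
(A, H): A before H ✓
(A, J): A before J ✓
(A, P): A before P ✓
(F, G): F before G ✓
(F, J): F before J ✓
(K, G): K before G ✓
(K, H): K before H ✓
(K, J): K before J ✓
(L, A): L before A ✓
(L, G): L before G ✓
(L, H): L before H ✓
(L, J): L before J ✓
(L, P): L before P ✓
(N, G): N before G ✓
(N, H): N before H ✓
(N, J): N before J ✓
(N, P): N before P ✓
(P, G): P before G ✓
(P, J): P before J ✓
Count: 20.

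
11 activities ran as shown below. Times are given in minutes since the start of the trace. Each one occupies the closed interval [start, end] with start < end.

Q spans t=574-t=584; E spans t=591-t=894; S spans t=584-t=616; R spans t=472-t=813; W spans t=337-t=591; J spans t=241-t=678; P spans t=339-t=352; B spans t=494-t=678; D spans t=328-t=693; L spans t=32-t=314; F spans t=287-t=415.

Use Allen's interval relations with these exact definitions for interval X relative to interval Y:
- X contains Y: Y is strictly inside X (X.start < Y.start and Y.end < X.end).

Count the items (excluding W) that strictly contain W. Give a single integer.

Target W = [t=337, t=591].
B [t=494, t=678] → overlapped-by → no.
D [t=328, t=693] → contains → counts.
E [t=591, t=894] → met-by → no.
F [t=287, t=415] → overlaps → no.
J [t=241, t=678] → contains → counts.
L [t=32, t=314] → before → no.
P [t=339, t=352] → during → no.
Q [t=574, t=584] → during → no.
R [t=472, t=813] → overlapped-by → no.
S [t=584, t=616] → overlapped-by → no.
Total: 2.

2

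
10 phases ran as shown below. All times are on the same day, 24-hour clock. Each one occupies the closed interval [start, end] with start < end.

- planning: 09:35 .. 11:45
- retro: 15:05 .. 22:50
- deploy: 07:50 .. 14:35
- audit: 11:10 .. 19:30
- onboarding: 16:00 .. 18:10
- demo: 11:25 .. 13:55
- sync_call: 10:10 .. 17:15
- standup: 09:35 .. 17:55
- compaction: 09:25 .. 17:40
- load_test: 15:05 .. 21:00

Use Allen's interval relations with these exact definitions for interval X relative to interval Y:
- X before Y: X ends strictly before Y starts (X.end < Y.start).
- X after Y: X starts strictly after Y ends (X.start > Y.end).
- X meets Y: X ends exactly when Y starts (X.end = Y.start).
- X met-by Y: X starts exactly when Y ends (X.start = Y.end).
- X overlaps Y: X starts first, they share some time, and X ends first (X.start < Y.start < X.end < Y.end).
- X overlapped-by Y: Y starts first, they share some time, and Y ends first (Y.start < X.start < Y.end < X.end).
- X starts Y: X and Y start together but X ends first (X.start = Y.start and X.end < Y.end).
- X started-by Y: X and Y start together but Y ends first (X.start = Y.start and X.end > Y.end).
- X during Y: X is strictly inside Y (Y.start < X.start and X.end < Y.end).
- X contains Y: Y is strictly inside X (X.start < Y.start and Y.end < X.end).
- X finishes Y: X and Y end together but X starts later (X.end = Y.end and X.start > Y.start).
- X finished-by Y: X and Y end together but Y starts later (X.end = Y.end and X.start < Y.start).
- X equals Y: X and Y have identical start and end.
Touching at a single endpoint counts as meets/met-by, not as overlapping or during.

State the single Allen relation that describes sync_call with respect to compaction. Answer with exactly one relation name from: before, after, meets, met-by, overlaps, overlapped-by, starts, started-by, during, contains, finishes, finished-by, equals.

sync_call = [10:10, 17:15]; compaction = [09:25, 17:40].
Compare endpoints: sync_call.start > compaction.start, sync_call.start < compaction.end, sync_call.end > compaction.start, sync_call.end < compaction.end.
That pattern is 'during'.

during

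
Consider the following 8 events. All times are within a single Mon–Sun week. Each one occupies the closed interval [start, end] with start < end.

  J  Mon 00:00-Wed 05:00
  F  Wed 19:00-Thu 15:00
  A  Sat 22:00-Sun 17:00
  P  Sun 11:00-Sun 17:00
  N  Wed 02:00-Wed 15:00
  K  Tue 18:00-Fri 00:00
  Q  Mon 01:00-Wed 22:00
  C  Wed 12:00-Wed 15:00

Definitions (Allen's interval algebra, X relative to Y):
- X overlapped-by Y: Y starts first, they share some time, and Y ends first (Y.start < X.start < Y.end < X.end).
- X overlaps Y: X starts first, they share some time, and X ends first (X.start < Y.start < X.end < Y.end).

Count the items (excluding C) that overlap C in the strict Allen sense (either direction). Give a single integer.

0

Target C = [Wed 12:00, Wed 15:00].
A [Sat 22:00, Sun 17:00] → after → no.
F [Wed 19:00, Thu 15:00] → after → no.
J [Mon 00:00, Wed 05:00] → before → no.
K [Tue 18:00, Fri 00:00] → contains → no.
N [Wed 02:00, Wed 15:00] → finished-by → no.
P [Sun 11:00, Sun 17:00] → after → no.
Q [Mon 01:00, Wed 22:00] → contains → no.
Total: 0.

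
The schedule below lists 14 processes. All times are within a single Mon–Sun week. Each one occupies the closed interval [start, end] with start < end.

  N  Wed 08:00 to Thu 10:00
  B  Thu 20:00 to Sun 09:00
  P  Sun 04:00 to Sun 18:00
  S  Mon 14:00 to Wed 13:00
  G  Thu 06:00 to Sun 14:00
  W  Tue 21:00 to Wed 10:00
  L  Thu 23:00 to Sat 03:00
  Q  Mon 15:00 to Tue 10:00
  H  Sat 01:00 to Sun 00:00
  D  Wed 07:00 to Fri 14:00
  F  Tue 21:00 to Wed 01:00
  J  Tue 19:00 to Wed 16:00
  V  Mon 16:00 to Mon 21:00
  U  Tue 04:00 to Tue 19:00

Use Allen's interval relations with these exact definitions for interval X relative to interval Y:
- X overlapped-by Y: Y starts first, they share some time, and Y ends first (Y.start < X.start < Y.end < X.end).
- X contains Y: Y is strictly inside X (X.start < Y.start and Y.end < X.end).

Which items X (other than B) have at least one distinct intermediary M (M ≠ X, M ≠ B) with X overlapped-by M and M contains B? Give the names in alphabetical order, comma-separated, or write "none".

Target B = [Thu 20:00, Sun 09:00].
Intermediaries M with M contains B: G.
Via G — items with X overlapped-by G: P.
Union: P.

P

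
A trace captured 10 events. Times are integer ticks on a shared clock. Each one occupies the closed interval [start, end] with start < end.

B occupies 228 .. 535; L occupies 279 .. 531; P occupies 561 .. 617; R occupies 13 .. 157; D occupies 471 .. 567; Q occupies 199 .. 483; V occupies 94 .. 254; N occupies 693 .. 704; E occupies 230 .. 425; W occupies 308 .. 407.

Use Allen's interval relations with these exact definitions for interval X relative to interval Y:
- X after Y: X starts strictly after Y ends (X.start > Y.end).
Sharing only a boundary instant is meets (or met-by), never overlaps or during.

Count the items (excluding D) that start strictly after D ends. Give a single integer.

Target D = [471, 567].
B [228, 535] → overlaps → no.
E [230, 425] → before → no.
L [279, 531] → overlaps → no.
N [693, 704] → after → counts.
P [561, 617] → overlapped-by → no.
Q [199, 483] → overlaps → no.
R [13, 157] → before → no.
V [94, 254] → before → no.
W [308, 407] → before → no.
Total: 1.

1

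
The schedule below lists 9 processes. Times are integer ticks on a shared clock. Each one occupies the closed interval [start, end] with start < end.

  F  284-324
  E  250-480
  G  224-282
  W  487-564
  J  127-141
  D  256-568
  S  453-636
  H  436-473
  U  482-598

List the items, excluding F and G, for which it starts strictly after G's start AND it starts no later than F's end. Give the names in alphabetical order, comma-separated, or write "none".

D, E

Conditions: its start is strictly after G's start (X.start > 224) AND its start is no later than F's end (X.start <= 324).
D: start 256 > 224? ✓; start 256 <= 324? ✓ → yes.
E: start 250 > 224? ✓; start 250 <= 324? ✓ → yes.
H: start 436 > 224? ✓; start 436 <= 324? ✗ → no.
J: start 127 > 224? ✗; start 127 <= 324? ✓ → no.
S: start 453 > 224? ✓; start 453 <= 324? ✗ → no.
U: start 482 > 224? ✓; start 482 <= 324? ✗ → no.
W: start 487 > 224? ✓; start 487 <= 324? ✗ → no.
Result: D, E.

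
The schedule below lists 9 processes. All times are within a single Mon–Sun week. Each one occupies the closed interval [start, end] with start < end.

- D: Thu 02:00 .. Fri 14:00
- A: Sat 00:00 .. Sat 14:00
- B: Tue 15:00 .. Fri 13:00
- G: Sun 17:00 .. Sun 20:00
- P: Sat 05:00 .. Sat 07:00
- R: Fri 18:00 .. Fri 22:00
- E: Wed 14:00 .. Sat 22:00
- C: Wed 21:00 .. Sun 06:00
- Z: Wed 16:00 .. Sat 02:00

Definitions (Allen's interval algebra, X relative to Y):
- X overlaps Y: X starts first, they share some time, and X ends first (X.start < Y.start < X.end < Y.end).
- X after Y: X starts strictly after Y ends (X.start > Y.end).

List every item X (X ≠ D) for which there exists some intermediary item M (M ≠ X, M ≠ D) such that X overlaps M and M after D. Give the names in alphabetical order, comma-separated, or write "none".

Z

Target D = [Thu 02:00, Fri 14:00].
Intermediaries M with M after D: A, G, P, R.
Via A — items with X overlaps A: Z.
Via G — items with X overlaps G: none.
Via P — items with X overlaps P: none.
Via R — items with X overlaps R: none.
Union: Z.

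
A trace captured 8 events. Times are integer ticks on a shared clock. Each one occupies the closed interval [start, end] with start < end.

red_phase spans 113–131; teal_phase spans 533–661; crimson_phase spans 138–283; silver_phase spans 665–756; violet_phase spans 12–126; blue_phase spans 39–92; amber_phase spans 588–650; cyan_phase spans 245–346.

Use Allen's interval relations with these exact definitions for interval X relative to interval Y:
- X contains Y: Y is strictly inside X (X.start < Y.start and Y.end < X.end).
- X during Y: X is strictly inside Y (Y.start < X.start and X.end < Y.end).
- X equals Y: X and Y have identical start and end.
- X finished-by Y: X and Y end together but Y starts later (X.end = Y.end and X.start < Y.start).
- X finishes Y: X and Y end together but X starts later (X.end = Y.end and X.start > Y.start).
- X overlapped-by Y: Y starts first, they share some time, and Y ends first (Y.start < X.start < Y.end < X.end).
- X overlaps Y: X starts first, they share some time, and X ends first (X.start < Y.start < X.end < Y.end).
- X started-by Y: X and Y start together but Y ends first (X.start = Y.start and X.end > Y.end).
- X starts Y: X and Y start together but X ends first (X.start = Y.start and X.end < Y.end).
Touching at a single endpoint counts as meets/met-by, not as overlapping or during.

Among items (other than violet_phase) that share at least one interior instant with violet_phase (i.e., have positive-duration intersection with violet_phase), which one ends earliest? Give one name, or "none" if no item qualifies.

Target violet_phase = [12, 126].
amber_phase [588, 650] → after → excluded.
blue_phase [39, 92] → during → candidate.
crimson_phase [138, 283] → after → excluded.
cyan_phase [245, 346] → after → excluded.
red_phase [113, 131] → overlapped-by → candidate.
silver_phase [665, 756] → after → excluded.
teal_phase [533, 661] → after → excluded.
Among candidates, earliest end is 92 → blue_phase.

blue_phase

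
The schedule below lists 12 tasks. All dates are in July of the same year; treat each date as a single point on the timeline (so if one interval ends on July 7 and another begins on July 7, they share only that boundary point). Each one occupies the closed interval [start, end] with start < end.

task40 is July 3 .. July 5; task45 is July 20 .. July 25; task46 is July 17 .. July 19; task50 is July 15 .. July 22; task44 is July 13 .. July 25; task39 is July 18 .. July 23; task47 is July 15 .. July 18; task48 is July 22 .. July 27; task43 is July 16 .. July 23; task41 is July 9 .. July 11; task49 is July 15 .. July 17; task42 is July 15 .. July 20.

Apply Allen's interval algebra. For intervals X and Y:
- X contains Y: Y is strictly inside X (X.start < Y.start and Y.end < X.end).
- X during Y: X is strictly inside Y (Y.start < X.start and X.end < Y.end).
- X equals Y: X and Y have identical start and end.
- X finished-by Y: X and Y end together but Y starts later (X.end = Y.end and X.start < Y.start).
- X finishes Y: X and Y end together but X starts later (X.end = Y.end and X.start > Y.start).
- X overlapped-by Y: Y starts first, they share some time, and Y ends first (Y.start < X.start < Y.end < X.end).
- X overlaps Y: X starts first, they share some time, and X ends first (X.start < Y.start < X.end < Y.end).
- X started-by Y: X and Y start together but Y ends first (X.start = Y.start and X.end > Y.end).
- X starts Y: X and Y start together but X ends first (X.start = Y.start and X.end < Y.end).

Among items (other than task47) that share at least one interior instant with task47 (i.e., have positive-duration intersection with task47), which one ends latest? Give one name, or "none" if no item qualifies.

task44

Target task47 = [July 15, July 18].
task39 [July 18, July 23] → met-by → excluded.
task40 [July 3, July 5] → before → excluded.
task41 [July 9, July 11] → before → excluded.
task42 [July 15, July 20] → started-by → candidate.
task43 [July 16, July 23] → overlapped-by → candidate.
task44 [July 13, July 25] → contains → candidate.
task45 [July 20, July 25] → after → excluded.
task46 [July 17, July 19] → overlapped-by → candidate.
task48 [July 22, July 27] → after → excluded.
task49 [July 15, July 17] → starts → candidate.
task50 [July 15, July 22] → started-by → candidate.
Among candidates, latest end is July 25 → task44.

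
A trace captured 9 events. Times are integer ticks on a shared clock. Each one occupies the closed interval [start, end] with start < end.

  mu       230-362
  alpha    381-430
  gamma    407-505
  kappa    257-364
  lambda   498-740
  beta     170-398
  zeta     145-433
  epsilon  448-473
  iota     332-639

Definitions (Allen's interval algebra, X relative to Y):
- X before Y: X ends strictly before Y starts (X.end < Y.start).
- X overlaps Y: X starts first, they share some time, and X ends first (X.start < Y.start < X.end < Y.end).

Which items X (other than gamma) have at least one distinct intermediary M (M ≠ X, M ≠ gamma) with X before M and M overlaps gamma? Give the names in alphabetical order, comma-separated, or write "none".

kappa, mu

Target gamma = [407, 505].
Intermediaries M with M overlaps gamma: alpha, zeta.
Via alpha — items with X before alpha: kappa, mu.
Via zeta — items with X before zeta: none.
Union: kappa, mu.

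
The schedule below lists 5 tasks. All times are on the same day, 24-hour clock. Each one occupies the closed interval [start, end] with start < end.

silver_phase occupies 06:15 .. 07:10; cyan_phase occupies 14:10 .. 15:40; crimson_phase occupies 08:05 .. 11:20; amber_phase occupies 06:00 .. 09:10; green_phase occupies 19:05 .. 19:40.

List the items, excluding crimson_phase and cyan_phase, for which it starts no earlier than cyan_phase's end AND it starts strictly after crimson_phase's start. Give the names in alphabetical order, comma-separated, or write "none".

green_phase

Conditions: its start is no earlier than cyan_phase's end (X.start >= 15:40) AND its start is strictly after crimson_phase's start (X.start > 08:05).
amber_phase: start 06:00 >= 15:40? ✗; start 06:00 > 08:05? ✗ → no.
green_phase: start 19:05 >= 15:40? ✓; start 19:05 > 08:05? ✓ → yes.
silver_phase: start 06:15 >= 15:40? ✗; start 06:15 > 08:05? ✗ → no.
Result: green_phase.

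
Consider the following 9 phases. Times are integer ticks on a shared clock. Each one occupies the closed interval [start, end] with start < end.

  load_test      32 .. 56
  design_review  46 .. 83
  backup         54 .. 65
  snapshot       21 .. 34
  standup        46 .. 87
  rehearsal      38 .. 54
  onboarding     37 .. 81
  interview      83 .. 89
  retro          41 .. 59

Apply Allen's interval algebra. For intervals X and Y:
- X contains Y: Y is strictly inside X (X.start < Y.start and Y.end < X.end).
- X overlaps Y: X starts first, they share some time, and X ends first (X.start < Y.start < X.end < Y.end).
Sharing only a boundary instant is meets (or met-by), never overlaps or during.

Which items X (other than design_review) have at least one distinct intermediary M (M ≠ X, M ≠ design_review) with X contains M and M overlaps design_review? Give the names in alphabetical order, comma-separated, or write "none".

load_test, onboarding

Target design_review = [46, 83].
Intermediaries M with M overlaps design_review: load_test, onboarding, rehearsal, retro.
Via load_test — items with X contains load_test: none.
Via onboarding — items with X contains onboarding: none.
Via rehearsal — items with X contains rehearsal: load_test, onboarding.
Via retro — items with X contains retro: onboarding.
Union: load_test, onboarding.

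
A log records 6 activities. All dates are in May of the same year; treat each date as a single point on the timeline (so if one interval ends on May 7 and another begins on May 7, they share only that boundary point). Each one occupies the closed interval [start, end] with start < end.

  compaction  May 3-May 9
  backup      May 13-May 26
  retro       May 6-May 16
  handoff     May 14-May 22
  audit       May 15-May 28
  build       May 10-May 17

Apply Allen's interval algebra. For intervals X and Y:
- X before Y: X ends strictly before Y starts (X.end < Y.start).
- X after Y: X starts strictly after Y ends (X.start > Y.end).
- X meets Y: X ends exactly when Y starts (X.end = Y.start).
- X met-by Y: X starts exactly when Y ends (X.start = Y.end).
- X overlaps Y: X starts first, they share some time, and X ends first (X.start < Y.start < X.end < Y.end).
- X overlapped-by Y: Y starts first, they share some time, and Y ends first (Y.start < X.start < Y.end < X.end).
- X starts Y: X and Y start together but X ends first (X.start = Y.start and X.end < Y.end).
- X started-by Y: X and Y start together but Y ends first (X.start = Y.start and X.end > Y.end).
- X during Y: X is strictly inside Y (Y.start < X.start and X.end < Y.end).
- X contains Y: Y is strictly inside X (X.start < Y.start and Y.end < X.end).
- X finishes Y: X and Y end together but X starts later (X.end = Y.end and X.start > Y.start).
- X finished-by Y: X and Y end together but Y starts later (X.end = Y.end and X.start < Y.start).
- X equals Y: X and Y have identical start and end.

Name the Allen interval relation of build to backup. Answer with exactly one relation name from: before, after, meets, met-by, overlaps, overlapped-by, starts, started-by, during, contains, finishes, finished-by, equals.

build = [May 10, May 17]; backup = [May 13, May 26].
Compare endpoints: build.start < backup.start, build.start < backup.end, build.end > backup.start, build.end < backup.end.
That pattern is 'overlaps'.

overlaps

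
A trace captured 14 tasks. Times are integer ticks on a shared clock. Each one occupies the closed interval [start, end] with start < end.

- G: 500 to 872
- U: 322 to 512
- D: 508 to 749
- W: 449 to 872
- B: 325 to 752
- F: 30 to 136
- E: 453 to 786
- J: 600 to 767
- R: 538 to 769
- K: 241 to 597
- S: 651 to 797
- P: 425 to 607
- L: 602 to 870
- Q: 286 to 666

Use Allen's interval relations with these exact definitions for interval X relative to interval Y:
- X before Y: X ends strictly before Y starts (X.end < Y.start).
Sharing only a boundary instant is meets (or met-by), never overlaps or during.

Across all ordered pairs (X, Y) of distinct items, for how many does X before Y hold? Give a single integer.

21

Checking all 182 ordered pairs for relation 'before'; matching pairs in alphabetical order:
(F, B): F before B ✓
(F, D): F before D ✓
(F, E): F before E ✓
(F, G): F before G ✓
(F, J): F before J ✓
(F, K): F before K ✓
(F, L): F before L ✓
(F, P): F before P ✓
(F, Q): F before Q ✓
(F, R): F before R ✓
(F, S): F before S ✓
(F, U): F before U ✓
(F, W): F before W ✓
(K, J): K before J ✓
(K, L): K before L ✓
(K, S): K before S ✓
(P, S): P before S ✓
(U, J): U before J ✓
(U, L): U before L ✓
(U, R): U before R ✓
(U, S): U before S ✓
Count: 21.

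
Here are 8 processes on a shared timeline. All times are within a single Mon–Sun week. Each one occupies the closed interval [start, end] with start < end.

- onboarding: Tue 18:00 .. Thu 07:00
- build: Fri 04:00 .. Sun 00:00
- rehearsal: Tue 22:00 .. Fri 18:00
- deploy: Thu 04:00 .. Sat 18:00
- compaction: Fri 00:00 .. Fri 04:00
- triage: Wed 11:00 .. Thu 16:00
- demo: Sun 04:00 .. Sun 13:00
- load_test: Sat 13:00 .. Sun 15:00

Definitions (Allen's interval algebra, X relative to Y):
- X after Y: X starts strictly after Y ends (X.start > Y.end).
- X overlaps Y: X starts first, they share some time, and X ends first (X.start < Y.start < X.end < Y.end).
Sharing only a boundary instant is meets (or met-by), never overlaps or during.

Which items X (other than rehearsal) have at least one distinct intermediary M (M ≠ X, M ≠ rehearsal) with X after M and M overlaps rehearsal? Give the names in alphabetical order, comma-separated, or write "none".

build, compaction, demo, load_test

Target rehearsal = [Tue 22:00, Fri 18:00].
Intermediaries M with M overlaps rehearsal: onboarding.
Via onboarding — items with X after onboarding: build, compaction, demo, load_test.
Union: build, compaction, demo, load_test.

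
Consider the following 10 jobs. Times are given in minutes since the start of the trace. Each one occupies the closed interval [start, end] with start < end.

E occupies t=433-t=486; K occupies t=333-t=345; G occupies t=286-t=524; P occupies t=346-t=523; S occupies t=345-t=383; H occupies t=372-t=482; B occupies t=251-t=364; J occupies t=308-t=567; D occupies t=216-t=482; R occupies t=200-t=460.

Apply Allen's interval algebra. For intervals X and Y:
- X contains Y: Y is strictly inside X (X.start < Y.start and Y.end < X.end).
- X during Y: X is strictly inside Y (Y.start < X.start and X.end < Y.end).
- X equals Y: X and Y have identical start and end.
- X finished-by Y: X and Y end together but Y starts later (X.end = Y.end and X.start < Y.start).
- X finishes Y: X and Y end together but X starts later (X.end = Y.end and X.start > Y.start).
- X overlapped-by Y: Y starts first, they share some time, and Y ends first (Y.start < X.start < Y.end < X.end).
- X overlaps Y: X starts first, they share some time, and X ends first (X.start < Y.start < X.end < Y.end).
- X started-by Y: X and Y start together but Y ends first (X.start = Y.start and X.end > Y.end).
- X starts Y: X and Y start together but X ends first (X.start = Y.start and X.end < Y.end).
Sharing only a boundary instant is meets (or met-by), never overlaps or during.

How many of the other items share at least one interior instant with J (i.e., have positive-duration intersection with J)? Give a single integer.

9

Target J = [t=308, t=567].
B [t=251, t=364] → overlaps → counts.
D [t=216, t=482] → overlaps → counts.
E [t=433, t=486] → during → counts.
G [t=286, t=524] → overlaps → counts.
H [t=372, t=482] → during → counts.
K [t=333, t=345] → during → counts.
P [t=346, t=523] → during → counts.
R [t=200, t=460] → overlaps → counts.
S [t=345, t=383] → during → counts.
Total: 9.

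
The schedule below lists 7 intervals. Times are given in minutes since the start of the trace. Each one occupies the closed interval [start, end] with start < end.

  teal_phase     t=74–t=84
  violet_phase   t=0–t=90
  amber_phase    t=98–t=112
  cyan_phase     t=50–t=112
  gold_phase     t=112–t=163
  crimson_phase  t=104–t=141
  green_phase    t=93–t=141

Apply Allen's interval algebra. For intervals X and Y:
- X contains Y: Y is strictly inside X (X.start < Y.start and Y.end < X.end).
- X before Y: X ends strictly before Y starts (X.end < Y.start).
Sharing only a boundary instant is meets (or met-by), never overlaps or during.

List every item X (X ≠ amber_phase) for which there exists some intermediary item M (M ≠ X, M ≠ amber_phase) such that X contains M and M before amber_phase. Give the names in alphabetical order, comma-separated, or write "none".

cyan_phase, violet_phase

Target amber_phase = [t=98, t=112].
Intermediaries M with M before amber_phase: teal_phase, violet_phase.
Via teal_phase — items with X contains teal_phase: cyan_phase, violet_phase.
Via violet_phase — items with X contains violet_phase: none.
Union: cyan_phase, violet_phase.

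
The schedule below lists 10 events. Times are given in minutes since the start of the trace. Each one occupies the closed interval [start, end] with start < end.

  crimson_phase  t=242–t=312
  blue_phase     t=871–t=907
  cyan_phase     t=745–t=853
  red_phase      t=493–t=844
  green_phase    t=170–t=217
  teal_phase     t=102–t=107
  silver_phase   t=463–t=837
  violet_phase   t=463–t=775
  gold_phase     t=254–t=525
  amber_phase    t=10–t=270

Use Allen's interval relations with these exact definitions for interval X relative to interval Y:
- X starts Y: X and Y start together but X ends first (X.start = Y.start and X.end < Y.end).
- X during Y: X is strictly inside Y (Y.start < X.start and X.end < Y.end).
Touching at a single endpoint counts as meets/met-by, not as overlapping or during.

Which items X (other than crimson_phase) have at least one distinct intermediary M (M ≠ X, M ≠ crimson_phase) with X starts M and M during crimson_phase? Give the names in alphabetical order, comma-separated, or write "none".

Target crimson_phase = [t=242, t=312].
Intermediaries M with M during crimson_phase: none.
Union: none.

none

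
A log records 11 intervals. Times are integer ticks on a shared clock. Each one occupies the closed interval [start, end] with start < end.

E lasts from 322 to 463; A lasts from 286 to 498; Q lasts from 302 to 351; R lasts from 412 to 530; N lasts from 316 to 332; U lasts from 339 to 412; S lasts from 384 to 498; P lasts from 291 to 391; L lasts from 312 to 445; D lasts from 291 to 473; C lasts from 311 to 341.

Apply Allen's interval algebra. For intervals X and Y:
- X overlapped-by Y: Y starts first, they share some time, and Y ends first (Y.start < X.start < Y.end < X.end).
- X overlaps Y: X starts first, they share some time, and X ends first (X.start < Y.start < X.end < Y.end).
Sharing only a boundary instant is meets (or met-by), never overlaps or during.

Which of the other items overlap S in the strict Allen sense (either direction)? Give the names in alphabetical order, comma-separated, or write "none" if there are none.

D, E, L, P, R, U

Target S = [384, 498].
A [286, 498] → finished-by → no.
C [311, 341] → before → no.
D [291, 473] → overlaps → yes.
E [322, 463] → overlaps → yes.
L [312, 445] → overlaps → yes.
N [316, 332] → before → no.
P [291, 391] → overlaps → yes.
Q [302, 351] → before → no.
R [412, 530] → overlapped-by → yes.
U [339, 412] → overlaps → yes.
Result: D, E, L, P, R, U.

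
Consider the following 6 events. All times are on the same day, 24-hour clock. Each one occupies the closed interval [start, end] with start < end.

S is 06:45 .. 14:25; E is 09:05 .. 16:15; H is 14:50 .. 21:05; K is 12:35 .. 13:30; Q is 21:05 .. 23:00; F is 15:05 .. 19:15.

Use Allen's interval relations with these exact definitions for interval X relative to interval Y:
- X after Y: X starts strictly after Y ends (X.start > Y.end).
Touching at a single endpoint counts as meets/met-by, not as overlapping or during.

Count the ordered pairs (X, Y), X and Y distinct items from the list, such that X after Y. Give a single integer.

8

Checking all 30 ordered pairs for relation 'after'; matching pairs in alphabetical order:
(F, K): F after K ✓
(F, S): F after S ✓
(H, K): H after K ✓
(H, S): H after S ✓
(Q, E): Q after E ✓
(Q, F): Q after F ✓
(Q, K): Q after K ✓
(Q, S): Q after S ✓
Count: 8.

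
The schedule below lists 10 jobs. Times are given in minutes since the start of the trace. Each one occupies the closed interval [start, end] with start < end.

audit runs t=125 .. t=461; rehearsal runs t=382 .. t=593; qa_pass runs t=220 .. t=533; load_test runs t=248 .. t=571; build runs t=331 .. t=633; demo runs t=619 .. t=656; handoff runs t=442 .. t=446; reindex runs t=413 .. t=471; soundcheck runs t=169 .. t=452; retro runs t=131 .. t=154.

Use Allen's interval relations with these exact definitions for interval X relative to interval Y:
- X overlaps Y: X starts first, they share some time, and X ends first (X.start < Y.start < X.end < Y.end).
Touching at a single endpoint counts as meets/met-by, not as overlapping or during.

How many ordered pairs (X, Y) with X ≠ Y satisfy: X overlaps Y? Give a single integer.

16

Checking all 90 ordered pairs for relation 'overlaps'; matching pairs in alphabetical order:
(audit, build): audit overlaps build ✓
(audit, load_test): audit overlaps load_test ✓
(audit, qa_pass): audit overlaps qa_pass ✓
(audit, rehearsal): audit overlaps rehearsal ✓
(audit, reindex): audit overlaps reindex ✓
(build, demo): build overlaps demo ✓
(load_test, build): load_test overlaps build ✓
(load_test, rehearsal): load_test overlaps rehearsal ✓
(qa_pass, build): qa_pass overlaps build ✓
(qa_pass, load_test): qa_pass overlaps load_test ✓
(qa_pass, rehearsal): qa_pass overlaps rehearsal ✓
(soundcheck, build): soundcheck overlaps build ✓
(soundcheck, load_test): soundcheck overlaps load_test ✓
(soundcheck, qa_pass): soundcheck overlaps qa_pass ✓
(soundcheck, rehearsal): soundcheck overlaps rehearsal ✓
(soundcheck, reindex): soundcheck overlaps reindex ✓
Count: 16.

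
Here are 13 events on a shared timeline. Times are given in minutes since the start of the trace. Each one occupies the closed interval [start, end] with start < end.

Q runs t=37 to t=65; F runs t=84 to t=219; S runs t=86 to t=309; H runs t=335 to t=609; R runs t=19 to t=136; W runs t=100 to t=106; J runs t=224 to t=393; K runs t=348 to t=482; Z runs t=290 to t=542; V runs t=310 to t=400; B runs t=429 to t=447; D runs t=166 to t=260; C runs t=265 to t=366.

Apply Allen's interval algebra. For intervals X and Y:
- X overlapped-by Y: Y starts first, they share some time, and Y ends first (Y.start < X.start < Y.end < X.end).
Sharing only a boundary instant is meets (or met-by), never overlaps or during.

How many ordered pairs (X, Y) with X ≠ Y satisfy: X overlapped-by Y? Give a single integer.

Checking all 156 ordered pairs for relation 'overlapped-by'; matching pairs in alphabetical order:
(C, S): C overlapped-by S ✓
(D, F): D overlapped-by F ✓
(F, R): F overlapped-by R ✓
(H, C): H overlapped-by C ✓
(H, J): H overlapped-by J ✓
(H, V): H overlapped-by V ✓
(H, Z): H overlapped-by Z ✓
(J, D): J overlapped-by D ✓
(J, S): J overlapped-by S ✓
(K, C): K overlapped-by C ✓
(K, J): K overlapped-by J ✓
(K, V): K overlapped-by V ✓
(S, F): S overlapped-by F ✓
(S, R): S overlapped-by R ✓
(V, C): V overlapped-by C ✓
(V, J): V overlapped-by J ✓
(Z, C): Z overlapped-by C ✓
(Z, J): Z overlapped-by J ✓
(Z, S): Z overlapped-by S ✓
Count: 19.

19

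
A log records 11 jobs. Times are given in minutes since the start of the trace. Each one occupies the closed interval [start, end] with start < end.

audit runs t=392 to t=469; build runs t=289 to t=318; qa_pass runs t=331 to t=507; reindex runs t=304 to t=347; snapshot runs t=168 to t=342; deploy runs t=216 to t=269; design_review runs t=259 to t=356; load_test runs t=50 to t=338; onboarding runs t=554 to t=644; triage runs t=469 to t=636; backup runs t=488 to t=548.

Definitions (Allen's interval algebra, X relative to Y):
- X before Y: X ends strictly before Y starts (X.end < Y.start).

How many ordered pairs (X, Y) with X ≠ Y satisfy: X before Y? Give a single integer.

32

Checking all 110 ordered pairs for relation 'before'; matching pairs in alphabetical order:
(audit, backup): audit before backup ✓
(audit, onboarding): audit before onboarding ✓
(backup, onboarding): backup before onboarding ✓
(build, audit): build before audit ✓
(build, backup): build before backup ✓
(build, onboarding): build before onboarding ✓
(build, qa_pass): build before qa_pass ✓
(build, triage): build before triage ✓
(deploy, audit): deploy before audit ✓
(deploy, backup): deploy before backup ✓
(deploy, build): deploy before build ✓
(deploy, onboarding): deploy before onboarding ✓
(deploy, qa_pass): deploy before qa_pass ✓
(deploy, reindex): deploy before reindex ✓
(deploy, triage): deploy before triage ✓
(design_review, audit): design_review before audit ✓
(design_review, backup): design_review before backup ✓
(design_review, onboarding): design_review before onboarding ✓
(design_review, triage): design_review before triage ✓
(load_test, audit): load_test before audit ✓
(load_test, backup): load_test before backup ✓
(load_test, onboarding): load_test before onboarding ✓
(load_test, triage): load_test before triage ✓
(qa_pass, onboarding): qa_pass before onboarding ✓
... plus 8 further pairs not listed.
Count: 32.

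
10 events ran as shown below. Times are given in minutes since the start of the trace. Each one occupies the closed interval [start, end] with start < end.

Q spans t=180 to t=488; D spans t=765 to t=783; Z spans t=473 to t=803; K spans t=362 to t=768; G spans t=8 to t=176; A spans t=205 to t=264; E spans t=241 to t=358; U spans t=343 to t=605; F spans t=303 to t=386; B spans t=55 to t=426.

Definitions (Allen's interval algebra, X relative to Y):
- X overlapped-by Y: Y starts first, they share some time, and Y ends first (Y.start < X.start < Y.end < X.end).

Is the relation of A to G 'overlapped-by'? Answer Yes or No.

A = [t=205, t=264], G = [t=8, t=176].
Actual relation of A to G: after.
Asked whether 'overlapped-by' holds → No.

No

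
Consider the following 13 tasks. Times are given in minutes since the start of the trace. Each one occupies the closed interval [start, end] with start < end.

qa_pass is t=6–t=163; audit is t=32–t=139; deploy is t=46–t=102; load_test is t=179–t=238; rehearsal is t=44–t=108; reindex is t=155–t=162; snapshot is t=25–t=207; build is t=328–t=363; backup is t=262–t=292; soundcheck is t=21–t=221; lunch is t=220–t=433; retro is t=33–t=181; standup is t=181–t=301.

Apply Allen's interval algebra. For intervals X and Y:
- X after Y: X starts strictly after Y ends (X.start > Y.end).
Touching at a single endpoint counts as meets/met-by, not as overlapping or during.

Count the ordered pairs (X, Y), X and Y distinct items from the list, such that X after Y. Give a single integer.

Checking all 156 ordered pairs for relation 'after'; matching pairs in alphabetical order:
(backup, audit): backup after audit ✓
(backup, deploy): backup after deploy ✓
(backup, load_test): backup after load_test ✓
(backup, qa_pass): backup after qa_pass ✓
(backup, rehearsal): backup after rehearsal ✓
(backup, reindex): backup after reindex ✓
(backup, retro): backup after retro ✓
(backup, snapshot): backup after snapshot ✓
(backup, soundcheck): backup after soundcheck ✓
(build, audit): build after audit ✓
(build, backup): build after backup ✓
(build, deploy): build after deploy ✓
(build, load_test): build after load_test ✓
(build, qa_pass): build after qa_pass ✓
(build, rehearsal): build after rehearsal ✓
(build, reindex): build after reindex ✓
(build, retro): build after retro ✓
(build, snapshot): build after snapshot ✓
(build, soundcheck): build after soundcheck ✓
(build, standup): build after standup ✓
(load_test, audit): load_test after audit ✓
(load_test, deploy): load_test after deploy ✓
(load_test, qa_pass): load_test after qa_pass ✓
(load_test, rehearsal): load_test after rehearsal ✓
... plus 16 further pairs not listed.
Count: 40.

40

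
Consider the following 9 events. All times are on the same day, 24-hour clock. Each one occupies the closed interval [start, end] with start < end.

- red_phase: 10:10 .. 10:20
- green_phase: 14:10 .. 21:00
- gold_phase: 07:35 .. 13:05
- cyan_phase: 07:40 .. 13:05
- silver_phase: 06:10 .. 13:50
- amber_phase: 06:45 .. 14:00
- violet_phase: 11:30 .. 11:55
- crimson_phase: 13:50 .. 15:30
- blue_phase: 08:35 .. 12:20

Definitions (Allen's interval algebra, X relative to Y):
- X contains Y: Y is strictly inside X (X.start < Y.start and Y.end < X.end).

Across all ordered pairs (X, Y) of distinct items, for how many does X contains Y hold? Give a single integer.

18

Checking all 72 ordered pairs for relation 'contains'; matching pairs in alphabetical order:
(amber_phase, blue_phase): amber_phase contains blue_phase ✓
(amber_phase, cyan_phase): amber_phase contains cyan_phase ✓
(amber_phase, gold_phase): amber_phase contains gold_phase ✓
(amber_phase, red_phase): amber_phase contains red_phase ✓
(amber_phase, violet_phase): amber_phase contains violet_phase ✓
(blue_phase, red_phase): blue_phase contains red_phase ✓
(blue_phase, violet_phase): blue_phase contains violet_phase ✓
(cyan_phase, blue_phase): cyan_phase contains blue_phase ✓
(cyan_phase, red_phase): cyan_phase contains red_phase ✓
(cyan_phase, violet_phase): cyan_phase contains violet_phase ✓
(gold_phase, blue_phase): gold_phase contains blue_phase ✓
(gold_phase, red_phase): gold_phase contains red_phase ✓
(gold_phase, violet_phase): gold_phase contains violet_phase ✓
(silver_phase, blue_phase): silver_phase contains blue_phase ✓
(silver_phase, cyan_phase): silver_phase contains cyan_phase ✓
(silver_phase, gold_phase): silver_phase contains gold_phase ✓
(silver_phase, red_phase): silver_phase contains red_phase ✓
(silver_phase, violet_phase): silver_phase contains violet_phase ✓
Count: 18.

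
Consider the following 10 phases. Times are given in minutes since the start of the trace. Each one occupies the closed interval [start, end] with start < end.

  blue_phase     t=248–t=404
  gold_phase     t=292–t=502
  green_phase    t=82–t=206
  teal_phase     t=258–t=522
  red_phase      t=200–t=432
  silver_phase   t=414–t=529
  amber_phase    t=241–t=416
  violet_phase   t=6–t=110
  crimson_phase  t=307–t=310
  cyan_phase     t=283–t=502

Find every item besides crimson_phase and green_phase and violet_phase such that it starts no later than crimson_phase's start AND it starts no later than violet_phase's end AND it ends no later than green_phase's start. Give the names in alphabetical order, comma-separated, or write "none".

Conditions: its start is no later than crimson_phase's start (X.start <= t=307) AND its start is no later than violet_phase's end (X.start <= t=110) AND its end is no later than green_phase's start (X.end <= t=82).
amber_phase: start t=241 <= t=307? ✓; start t=241 <= t=110? ✗; end t=416 <= t=82? ✗ → no.
blue_phase: start t=248 <= t=307? ✓; start t=248 <= t=110? ✗; end t=404 <= t=82? ✗ → no.
cyan_phase: start t=283 <= t=307? ✓; start t=283 <= t=110? ✗; end t=502 <= t=82? ✗ → no.
gold_phase: start t=292 <= t=307? ✓; start t=292 <= t=110? ✗; end t=502 <= t=82? ✗ → no.
red_phase: start t=200 <= t=307? ✓; start t=200 <= t=110? ✗; end t=432 <= t=82? ✗ → no.
silver_phase: start t=414 <= t=307? ✗; start t=414 <= t=110? ✗; end t=529 <= t=82? ✗ → no.
teal_phase: start t=258 <= t=307? ✓; start t=258 <= t=110? ✗; end t=522 <= t=82? ✗ → no.
Result: none.

none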